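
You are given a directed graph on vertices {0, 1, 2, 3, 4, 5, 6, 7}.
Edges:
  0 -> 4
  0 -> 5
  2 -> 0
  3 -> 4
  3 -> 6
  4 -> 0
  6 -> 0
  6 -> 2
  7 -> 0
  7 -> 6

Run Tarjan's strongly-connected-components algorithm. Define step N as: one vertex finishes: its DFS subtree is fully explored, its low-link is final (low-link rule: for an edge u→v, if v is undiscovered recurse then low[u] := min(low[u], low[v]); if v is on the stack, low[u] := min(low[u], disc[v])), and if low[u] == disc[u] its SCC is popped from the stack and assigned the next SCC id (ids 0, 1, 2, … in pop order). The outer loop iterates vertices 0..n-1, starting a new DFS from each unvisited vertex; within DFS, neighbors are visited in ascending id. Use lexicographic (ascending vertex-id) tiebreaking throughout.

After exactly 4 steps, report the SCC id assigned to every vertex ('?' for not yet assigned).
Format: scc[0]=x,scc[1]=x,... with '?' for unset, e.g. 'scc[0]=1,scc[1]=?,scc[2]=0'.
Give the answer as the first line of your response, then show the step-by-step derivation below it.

scc[0]=1,scc[1]=2,scc[2]=?,scc[3]=?,scc[4]=1,scc[5]=0,scc[6]=?,scc[7]=?

step 1: low=(low[0]=0,low[1]=?,low[2]=?,low[3]=?,low[4]=0,low[5]=?,low[6]=?,low[7]=?); scc=(scc[0]=?,scc[1]=?,scc[2]=?,scc[3]=?,scc[4]=?,scc[5]=?,scc[6]=?,scc[7]=?)
step 2: low=(low[0]=0,low[1]=?,low[2]=?,low[3]=?,low[4]=0,low[5]=2,low[6]=?,low[7]=?); scc=(scc[0]=?,scc[1]=?,scc[2]=?,scc[3]=?,scc[4]=?,scc[5]=0,scc[6]=?,scc[7]=?)
step 3: low=(low[0]=0,low[1]=?,low[2]=?,low[3]=?,low[4]=0,low[5]=2,low[6]=?,low[7]=?); scc=(scc[0]=1,scc[1]=?,scc[2]=?,scc[3]=?,scc[4]=1,scc[5]=0,scc[6]=?,scc[7]=?)
step 4: low=(low[0]=0,low[1]=3,low[2]=?,low[3]=?,low[4]=0,low[5]=2,low[6]=?,low[7]=?); scc=(scc[0]=1,scc[1]=2,scc[2]=?,scc[3]=?,scc[4]=1,scc[5]=0,scc[6]=?,scc[7]=?)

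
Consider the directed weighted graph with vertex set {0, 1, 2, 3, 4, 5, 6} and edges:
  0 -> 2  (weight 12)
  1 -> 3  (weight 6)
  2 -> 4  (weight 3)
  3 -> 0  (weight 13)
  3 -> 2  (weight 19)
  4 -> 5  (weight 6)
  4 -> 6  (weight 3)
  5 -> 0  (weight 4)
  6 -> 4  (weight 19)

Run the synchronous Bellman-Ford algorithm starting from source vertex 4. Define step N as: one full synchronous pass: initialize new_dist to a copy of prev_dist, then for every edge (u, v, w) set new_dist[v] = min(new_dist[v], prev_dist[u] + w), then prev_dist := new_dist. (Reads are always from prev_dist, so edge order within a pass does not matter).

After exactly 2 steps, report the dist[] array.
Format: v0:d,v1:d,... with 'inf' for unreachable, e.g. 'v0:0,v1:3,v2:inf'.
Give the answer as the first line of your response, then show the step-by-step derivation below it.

v0:10,v1:inf,v2:inf,v3:inf,v4:0,v5:6,v6:3

step 1: dist = v0:inf,v1:inf,v2:inf,v3:inf,v4:0,v5:6,v6:3
step 2: dist = v0:10,v1:inf,v2:inf,v3:inf,v4:0,v5:6,v6:3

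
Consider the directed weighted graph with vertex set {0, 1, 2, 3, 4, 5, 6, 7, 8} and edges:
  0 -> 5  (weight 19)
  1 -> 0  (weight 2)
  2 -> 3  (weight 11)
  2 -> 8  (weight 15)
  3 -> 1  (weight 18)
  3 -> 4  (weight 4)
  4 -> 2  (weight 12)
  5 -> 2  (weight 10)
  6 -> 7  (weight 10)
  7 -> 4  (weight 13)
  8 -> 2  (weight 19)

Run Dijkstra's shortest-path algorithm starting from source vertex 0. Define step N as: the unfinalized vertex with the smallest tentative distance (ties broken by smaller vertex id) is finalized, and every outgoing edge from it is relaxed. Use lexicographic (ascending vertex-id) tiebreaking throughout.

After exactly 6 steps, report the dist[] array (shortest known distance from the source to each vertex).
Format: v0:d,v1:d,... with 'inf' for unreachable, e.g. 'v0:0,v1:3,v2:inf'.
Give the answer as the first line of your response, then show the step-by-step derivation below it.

v0:0,v1:58,v2:29,v3:40,v4:44,v5:19,v6:inf,v7:inf,v8:44

step 1: dist = v0:0,v1:inf,v2:inf,v3:inf,v4:inf,v5:19,v6:inf,v7:inf,v8:inf
step 2: dist = v0:0,v1:inf,v2:29,v3:inf,v4:inf,v5:19,v6:inf,v7:inf,v8:inf
step 3: dist = v0:0,v1:inf,v2:29,v3:40,v4:inf,v5:19,v6:inf,v7:inf,v8:44
step 4: dist = v0:0,v1:58,v2:29,v3:40,v4:44,v5:19,v6:inf,v7:inf,v8:44
step 5: dist = v0:0,v1:58,v2:29,v3:40,v4:44,v5:19,v6:inf,v7:inf,v8:44
step 6: dist = v0:0,v1:58,v2:29,v3:40,v4:44,v5:19,v6:inf,v7:inf,v8:44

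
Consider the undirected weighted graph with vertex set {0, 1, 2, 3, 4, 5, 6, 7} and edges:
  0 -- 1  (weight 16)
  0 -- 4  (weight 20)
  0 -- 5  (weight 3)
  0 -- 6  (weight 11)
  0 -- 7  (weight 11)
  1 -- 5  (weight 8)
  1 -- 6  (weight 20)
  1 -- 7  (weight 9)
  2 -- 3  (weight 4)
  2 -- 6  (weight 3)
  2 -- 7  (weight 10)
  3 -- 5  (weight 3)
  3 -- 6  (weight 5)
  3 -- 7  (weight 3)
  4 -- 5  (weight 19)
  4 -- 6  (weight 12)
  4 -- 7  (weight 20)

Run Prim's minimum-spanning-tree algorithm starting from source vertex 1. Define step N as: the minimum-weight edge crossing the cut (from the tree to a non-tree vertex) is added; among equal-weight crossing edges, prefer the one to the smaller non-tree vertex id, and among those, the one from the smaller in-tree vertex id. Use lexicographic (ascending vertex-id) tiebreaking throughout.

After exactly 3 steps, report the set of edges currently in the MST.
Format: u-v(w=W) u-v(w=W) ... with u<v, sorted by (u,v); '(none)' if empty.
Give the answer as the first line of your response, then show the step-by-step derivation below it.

0-5(w=3) 1-5(w=8) 3-5(w=3)

step 1: add edge 1-5 (w=8); MST = {1-5(w=8)}
step 2: add edge 0-5 (w=3); MST = {0-5(w=3) 1-5(w=8)}
step 3: add edge 3-5 (w=3); MST = {0-5(w=3) 1-5(w=8) 3-5(w=3)}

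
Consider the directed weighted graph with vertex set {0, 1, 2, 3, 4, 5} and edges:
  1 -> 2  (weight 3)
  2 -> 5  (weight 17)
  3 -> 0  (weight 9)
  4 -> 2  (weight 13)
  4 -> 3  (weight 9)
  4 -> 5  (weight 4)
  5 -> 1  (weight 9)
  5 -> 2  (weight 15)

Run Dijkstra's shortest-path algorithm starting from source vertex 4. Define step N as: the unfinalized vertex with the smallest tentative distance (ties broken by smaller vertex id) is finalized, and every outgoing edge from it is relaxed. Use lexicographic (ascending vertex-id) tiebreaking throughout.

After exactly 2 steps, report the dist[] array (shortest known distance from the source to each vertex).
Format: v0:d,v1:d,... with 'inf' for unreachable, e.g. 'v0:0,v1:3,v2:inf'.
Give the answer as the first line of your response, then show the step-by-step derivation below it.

v0:inf,v1:13,v2:13,v3:9,v4:0,v5:4

step 1: dist = v0:inf,v1:inf,v2:13,v3:9,v4:0,v5:4
step 2: dist = v0:inf,v1:13,v2:13,v3:9,v4:0,v5:4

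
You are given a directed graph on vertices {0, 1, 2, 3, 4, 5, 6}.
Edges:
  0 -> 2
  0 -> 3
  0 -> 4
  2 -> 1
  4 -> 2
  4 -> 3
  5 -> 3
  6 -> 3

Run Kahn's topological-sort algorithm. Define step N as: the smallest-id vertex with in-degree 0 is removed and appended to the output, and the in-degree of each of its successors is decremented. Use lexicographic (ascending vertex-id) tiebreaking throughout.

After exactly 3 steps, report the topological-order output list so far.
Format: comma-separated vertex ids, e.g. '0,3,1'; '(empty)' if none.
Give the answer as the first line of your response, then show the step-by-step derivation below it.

0,4,2

step 1: output 0; order=[0]; indeg=(0,1,1,3,0,0,0)
step 2: output 4; order=[0,4]; indeg=(0,1,0,2,0,0,0)
step 3: output 2; order=[0,4,2]; indeg=(0,0,0,2,0,0,0)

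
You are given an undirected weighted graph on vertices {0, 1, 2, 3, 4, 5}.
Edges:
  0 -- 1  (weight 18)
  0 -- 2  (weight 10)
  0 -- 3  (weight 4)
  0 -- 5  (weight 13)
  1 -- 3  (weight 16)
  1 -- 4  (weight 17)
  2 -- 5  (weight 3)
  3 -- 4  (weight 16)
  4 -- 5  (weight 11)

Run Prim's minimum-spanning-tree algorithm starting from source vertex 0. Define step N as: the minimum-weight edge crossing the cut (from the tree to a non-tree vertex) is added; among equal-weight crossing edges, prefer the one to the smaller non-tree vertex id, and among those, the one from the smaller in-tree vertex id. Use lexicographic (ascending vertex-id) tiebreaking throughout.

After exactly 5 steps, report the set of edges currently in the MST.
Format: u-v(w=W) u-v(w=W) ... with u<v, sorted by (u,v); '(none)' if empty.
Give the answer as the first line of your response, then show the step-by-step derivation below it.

0-2(w=10) 0-3(w=4) 1-3(w=16) 2-5(w=3) 4-5(w=11)

step 1: add edge 0-3 (w=4); MST = {0-3(w=4)}
step 2: add edge 0-2 (w=10); MST = {0-2(w=10) 0-3(w=4)}
step 3: add edge 2-5 (w=3); MST = {0-2(w=10) 0-3(w=4) 2-5(w=3)}
step 4: add edge 4-5 (w=11); MST = {0-2(w=10) 0-3(w=4) 2-5(w=3) 4-5(w=11)}
step 5: add edge 1-3 (w=16); MST = {0-2(w=10) 0-3(w=4) 1-3(w=16) 2-5(w=3) 4-5(w=11)}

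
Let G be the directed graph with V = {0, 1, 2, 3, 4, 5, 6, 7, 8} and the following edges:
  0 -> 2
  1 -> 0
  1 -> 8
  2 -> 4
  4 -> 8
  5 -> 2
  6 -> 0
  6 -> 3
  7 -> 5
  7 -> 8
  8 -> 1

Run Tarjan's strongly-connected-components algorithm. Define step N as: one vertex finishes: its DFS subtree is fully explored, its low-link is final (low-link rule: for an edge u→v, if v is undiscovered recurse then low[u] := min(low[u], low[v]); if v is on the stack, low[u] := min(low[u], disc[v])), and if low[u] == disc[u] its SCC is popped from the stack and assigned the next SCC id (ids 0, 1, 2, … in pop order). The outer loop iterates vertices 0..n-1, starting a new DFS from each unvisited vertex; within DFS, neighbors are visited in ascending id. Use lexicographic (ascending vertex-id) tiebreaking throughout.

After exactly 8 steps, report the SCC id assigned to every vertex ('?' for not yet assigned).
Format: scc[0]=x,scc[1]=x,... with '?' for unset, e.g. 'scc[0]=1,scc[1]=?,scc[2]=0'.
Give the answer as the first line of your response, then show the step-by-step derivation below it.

scc[0]=0,scc[1]=0,scc[2]=0,scc[3]=1,scc[4]=0,scc[5]=2,scc[6]=3,scc[7]=?,scc[8]=0

step 1: low=(low[0]=0,low[1]=0,low[2]=1,low[3]=?,low[4]=2,low[5]=?,low[6]=?,low[7]=?,low[8]=3); scc=(scc[0]=?,scc[1]=?,scc[2]=?,scc[3]=?,scc[4]=?,scc[5]=?,scc[6]=?,scc[7]=?,scc[8]=?)
step 2: low=(low[0]=0,low[1]=0,low[2]=1,low[3]=?,low[4]=2,low[5]=?,low[6]=?,low[7]=?,low[8]=0); scc=(scc[0]=?,scc[1]=?,scc[2]=?,scc[3]=?,scc[4]=?,scc[5]=?,scc[6]=?,scc[7]=?,scc[8]=?)
step 3: low=(low[0]=0,low[1]=0,low[2]=1,low[3]=?,low[4]=0,low[5]=?,low[6]=?,low[7]=?,low[8]=0); scc=(scc[0]=?,scc[1]=?,scc[2]=?,scc[3]=?,scc[4]=?,scc[5]=?,scc[6]=?,scc[7]=?,scc[8]=?)
step 4: low=(low[0]=0,low[1]=0,low[2]=0,low[3]=?,low[4]=0,low[5]=?,low[6]=?,low[7]=?,low[8]=0); scc=(scc[0]=?,scc[1]=?,scc[2]=?,scc[3]=?,scc[4]=?,scc[5]=?,scc[6]=?,scc[7]=?,scc[8]=?)
step 5: low=(low[0]=0,low[1]=0,low[2]=0,low[3]=?,low[4]=0,low[5]=?,low[6]=?,low[7]=?,low[8]=0); scc=(scc[0]=0,scc[1]=0,scc[2]=0,scc[3]=?,scc[4]=0,scc[5]=?,scc[6]=?,scc[7]=?,scc[8]=0)
step 6: low=(low[0]=0,low[1]=0,low[2]=0,low[3]=5,low[4]=0,low[5]=?,low[6]=?,low[7]=?,low[8]=0); scc=(scc[0]=0,scc[1]=0,scc[2]=0,scc[3]=1,scc[4]=0,scc[5]=?,scc[6]=?,scc[7]=?,scc[8]=0)
step 7: low=(low[0]=0,low[1]=0,low[2]=0,low[3]=5,low[4]=0,low[5]=6,low[6]=?,low[7]=?,low[8]=0); scc=(scc[0]=0,scc[1]=0,scc[2]=0,scc[3]=1,scc[4]=0,scc[5]=2,scc[6]=?,scc[7]=?,scc[8]=0)
step 8: low=(low[0]=0,low[1]=0,low[2]=0,low[3]=5,low[4]=0,low[5]=6,low[6]=7,low[7]=?,low[8]=0); scc=(scc[0]=0,scc[1]=0,scc[2]=0,scc[3]=1,scc[4]=0,scc[5]=2,scc[6]=3,scc[7]=?,scc[8]=0)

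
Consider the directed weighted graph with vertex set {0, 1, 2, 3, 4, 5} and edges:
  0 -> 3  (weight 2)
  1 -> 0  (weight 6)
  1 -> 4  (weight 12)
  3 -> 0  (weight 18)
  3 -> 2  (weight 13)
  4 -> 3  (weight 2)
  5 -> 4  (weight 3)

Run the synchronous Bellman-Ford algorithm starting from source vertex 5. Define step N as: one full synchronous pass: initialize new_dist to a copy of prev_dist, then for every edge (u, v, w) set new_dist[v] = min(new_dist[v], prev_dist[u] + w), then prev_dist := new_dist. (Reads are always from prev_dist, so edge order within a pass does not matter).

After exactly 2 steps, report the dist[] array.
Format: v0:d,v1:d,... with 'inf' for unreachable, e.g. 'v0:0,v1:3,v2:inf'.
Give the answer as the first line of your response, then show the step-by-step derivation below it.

v0:inf,v1:inf,v2:inf,v3:5,v4:3,v5:0

step 1: dist = v0:inf,v1:inf,v2:inf,v3:inf,v4:3,v5:0
step 2: dist = v0:inf,v1:inf,v2:inf,v3:5,v4:3,v5:0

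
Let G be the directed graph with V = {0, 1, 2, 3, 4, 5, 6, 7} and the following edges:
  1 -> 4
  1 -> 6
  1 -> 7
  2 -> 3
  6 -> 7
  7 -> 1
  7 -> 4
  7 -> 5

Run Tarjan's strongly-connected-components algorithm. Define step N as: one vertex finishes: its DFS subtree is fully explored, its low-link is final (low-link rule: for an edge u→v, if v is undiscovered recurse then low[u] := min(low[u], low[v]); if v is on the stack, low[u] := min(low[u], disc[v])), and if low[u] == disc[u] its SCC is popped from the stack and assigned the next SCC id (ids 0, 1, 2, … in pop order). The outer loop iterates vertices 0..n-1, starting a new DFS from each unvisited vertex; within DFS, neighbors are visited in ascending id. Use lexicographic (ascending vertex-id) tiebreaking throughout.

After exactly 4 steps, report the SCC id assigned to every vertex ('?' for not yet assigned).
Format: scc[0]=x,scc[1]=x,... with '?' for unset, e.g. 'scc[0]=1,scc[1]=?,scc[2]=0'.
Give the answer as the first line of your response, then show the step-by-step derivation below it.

scc[0]=0,scc[1]=?,scc[2]=?,scc[3]=?,scc[4]=1,scc[5]=2,scc[6]=?,scc[7]=?

step 1: low=(low[0]=0,low[1]=?,low[2]=?,low[3]=?,low[4]=?,low[5]=?,low[6]=?,low[7]=?); scc=(scc[0]=0,scc[1]=?,scc[2]=?,scc[3]=?,scc[4]=?,scc[5]=?,scc[6]=?,scc[7]=?)
step 2: low=(low[0]=0,low[1]=1,low[2]=?,low[3]=?,low[4]=2,low[5]=?,low[6]=?,low[7]=?); scc=(scc[0]=0,scc[1]=?,scc[2]=?,scc[3]=?,scc[4]=1,scc[5]=?,scc[6]=?,scc[7]=?)
step 3: low=(low[0]=0,low[1]=1,low[2]=?,low[3]=?,low[4]=2,low[5]=5,low[6]=3,low[7]=1); scc=(scc[0]=0,scc[1]=?,scc[2]=?,scc[3]=?,scc[4]=1,scc[5]=2,scc[6]=?,scc[7]=?)
step 4: low=(low[0]=0,low[1]=1,low[2]=?,low[3]=?,low[4]=2,low[5]=5,low[6]=3,low[7]=1); scc=(scc[0]=0,scc[1]=?,scc[2]=?,scc[3]=?,scc[4]=1,scc[5]=2,scc[6]=?,scc[7]=?)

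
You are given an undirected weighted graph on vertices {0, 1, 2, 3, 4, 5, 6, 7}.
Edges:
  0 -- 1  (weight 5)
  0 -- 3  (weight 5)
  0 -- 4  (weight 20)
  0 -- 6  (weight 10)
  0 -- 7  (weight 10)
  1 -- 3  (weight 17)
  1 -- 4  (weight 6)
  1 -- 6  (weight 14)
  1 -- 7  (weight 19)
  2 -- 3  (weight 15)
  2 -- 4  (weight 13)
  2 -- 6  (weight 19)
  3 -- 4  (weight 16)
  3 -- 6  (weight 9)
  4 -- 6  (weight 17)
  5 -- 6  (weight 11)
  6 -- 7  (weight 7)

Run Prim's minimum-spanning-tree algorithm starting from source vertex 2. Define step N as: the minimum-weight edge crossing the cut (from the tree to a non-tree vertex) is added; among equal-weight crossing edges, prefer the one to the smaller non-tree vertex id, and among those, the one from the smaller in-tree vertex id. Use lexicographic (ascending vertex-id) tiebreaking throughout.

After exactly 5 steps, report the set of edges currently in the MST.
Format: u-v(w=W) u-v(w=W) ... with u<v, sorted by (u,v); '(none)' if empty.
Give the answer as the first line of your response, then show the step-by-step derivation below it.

0-1(w=5) 0-3(w=5) 1-4(w=6) 2-4(w=13) 3-6(w=9)

step 1: add edge 2-4 (w=13); MST = {2-4(w=13)}
step 2: add edge 1-4 (w=6); MST = {1-4(w=6) 2-4(w=13)}
step 3: add edge 0-1 (w=5); MST = {0-1(w=5) 1-4(w=6) 2-4(w=13)}
step 4: add edge 0-3 (w=5); MST = {0-1(w=5) 0-3(w=5) 1-4(w=6) 2-4(w=13)}
step 5: add edge 3-6 (w=9); MST = {0-1(w=5) 0-3(w=5) 1-4(w=6) 2-4(w=13) 3-6(w=9)}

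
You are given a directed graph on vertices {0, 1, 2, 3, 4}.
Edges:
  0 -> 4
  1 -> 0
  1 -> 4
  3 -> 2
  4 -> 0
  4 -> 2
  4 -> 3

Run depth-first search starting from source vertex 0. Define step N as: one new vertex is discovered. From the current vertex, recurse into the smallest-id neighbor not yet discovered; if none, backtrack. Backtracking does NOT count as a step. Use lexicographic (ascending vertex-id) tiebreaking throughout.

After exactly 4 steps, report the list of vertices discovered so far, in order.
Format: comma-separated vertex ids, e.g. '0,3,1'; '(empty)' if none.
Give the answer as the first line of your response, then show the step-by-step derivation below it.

0,4,2,3

step 1: discover 0; path=0; order=0
step 2: discover 4; path=0>4; order=0,4
step 3: discover 2; path=0>4>2; order=0,4,2
step 4: discover 3; path=0>4>3; order=0,4,2,3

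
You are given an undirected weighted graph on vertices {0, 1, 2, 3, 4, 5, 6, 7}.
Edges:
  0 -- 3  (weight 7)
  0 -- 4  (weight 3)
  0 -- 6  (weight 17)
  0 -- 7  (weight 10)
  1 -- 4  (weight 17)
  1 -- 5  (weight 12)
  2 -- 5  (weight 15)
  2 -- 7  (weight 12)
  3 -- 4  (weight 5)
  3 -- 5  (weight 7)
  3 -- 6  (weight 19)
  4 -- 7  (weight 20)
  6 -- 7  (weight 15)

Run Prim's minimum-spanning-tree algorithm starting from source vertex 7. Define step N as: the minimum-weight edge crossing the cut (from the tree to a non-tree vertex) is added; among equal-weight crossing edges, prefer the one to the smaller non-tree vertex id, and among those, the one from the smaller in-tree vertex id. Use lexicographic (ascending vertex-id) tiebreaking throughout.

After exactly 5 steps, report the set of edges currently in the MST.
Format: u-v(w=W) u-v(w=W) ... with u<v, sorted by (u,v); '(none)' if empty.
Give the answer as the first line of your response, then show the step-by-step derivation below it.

0-4(w=3) 0-7(w=10) 1-5(w=12) 3-4(w=5) 3-5(w=7)

step 1: add edge 0-7 (w=10); MST = {0-7(w=10)}
step 2: add edge 0-4 (w=3); MST = {0-4(w=3) 0-7(w=10)}
step 3: add edge 3-4 (w=5); MST = {0-4(w=3) 0-7(w=10) 3-4(w=5)}
step 4: add edge 3-5 (w=7); MST = {0-4(w=3) 0-7(w=10) 3-4(w=5) 3-5(w=7)}
step 5: add edge 1-5 (w=12); MST = {0-4(w=3) 0-7(w=10) 1-5(w=12) 3-4(w=5) 3-5(w=7)}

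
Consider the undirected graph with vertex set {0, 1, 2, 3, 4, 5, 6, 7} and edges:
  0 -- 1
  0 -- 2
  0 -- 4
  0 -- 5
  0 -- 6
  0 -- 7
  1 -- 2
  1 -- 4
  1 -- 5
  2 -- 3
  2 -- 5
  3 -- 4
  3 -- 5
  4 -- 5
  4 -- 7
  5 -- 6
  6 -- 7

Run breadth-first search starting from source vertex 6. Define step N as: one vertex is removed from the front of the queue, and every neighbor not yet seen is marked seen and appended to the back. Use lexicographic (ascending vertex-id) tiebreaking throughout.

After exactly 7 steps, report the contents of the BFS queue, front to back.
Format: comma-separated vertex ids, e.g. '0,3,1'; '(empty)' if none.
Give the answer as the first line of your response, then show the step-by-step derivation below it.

3

step 1: dequeue 6; queue=[0,5,7]; order=6
step 2: dequeue 0; queue=[5,7,1,2,4]; order=6,0
step 3: dequeue 5; queue=[7,1,2,4,3]; order=6,0,5
step 4: dequeue 7; queue=[1,2,4,3]; order=6,0,5,7
step 5: dequeue 1; queue=[2,4,3]; order=6,0,5,7,1
step 6: dequeue 2; queue=[4,3]; order=6,0,5,7,1,2
step 7: dequeue 4; queue=[3]; order=6,0,5,7,1,2,4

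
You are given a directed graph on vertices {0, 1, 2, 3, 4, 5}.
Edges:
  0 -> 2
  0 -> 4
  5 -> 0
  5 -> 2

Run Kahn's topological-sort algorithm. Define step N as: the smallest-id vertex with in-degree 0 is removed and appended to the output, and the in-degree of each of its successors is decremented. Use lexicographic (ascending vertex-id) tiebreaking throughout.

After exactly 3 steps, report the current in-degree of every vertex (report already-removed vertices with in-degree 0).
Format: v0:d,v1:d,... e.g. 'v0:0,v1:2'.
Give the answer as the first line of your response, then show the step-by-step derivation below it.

v0:0,v1:0,v2:1,v3:0,v4:1,v5:0

step 1: output 1; order=[1]; indeg=(1,0,2,0,1,0)
step 2: output 3; order=[1,3]; indeg=(1,0,2,0,1,0)
step 3: output 5; order=[1,3,5]; indeg=(0,0,1,0,1,0)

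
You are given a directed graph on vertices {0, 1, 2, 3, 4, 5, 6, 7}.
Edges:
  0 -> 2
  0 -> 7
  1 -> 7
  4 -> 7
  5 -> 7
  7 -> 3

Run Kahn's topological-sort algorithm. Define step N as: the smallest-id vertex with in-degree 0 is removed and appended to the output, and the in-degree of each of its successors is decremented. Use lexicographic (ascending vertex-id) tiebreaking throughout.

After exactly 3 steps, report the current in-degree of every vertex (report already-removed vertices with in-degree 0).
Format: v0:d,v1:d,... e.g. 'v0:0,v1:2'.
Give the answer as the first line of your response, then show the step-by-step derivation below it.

v0:0,v1:0,v2:0,v3:1,v4:0,v5:0,v6:0,v7:2

step 1: output 0; order=[0]; indeg=(0,0,0,1,0,0,0,3)
step 2: output 1; order=[0,1]; indeg=(0,0,0,1,0,0,0,2)
step 3: output 2; order=[0,1,2]; indeg=(0,0,0,1,0,0,0,2)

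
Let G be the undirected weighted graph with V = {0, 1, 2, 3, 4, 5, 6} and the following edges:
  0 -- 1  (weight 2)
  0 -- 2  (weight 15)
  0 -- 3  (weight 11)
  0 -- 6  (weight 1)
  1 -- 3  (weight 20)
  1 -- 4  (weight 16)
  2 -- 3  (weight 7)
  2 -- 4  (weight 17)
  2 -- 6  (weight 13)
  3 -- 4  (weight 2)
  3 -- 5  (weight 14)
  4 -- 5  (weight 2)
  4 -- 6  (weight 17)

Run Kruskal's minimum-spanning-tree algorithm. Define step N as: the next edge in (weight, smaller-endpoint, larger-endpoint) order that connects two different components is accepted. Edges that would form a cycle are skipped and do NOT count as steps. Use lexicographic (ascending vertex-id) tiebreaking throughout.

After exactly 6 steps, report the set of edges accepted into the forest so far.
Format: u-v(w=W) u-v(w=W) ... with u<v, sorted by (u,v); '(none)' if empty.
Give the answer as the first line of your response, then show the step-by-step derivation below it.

0-1(w=2) 0-3(w=11) 0-6(w=1) 2-3(w=7) 3-4(w=2) 4-5(w=2)

step 1: add edge 0-6 (w=1); MST = {0-6(w=1)}
step 2: add edge 0-1 (w=2); MST = {0-1(w=2) 0-6(w=1)}
step 3: add edge 3-4 (w=2); MST = {0-1(w=2) 0-6(w=1) 3-4(w=2)}
step 4: add edge 4-5 (w=2); MST = {0-1(w=2) 0-6(w=1) 3-4(w=2) 4-5(w=2)}
step 5: add edge 2-3 (w=7); MST = {0-1(w=2) 0-6(w=1) 2-3(w=7) 3-4(w=2) 4-5(w=2)}
step 6: add edge 0-3 (w=11); MST = {0-1(w=2) 0-3(w=11) 0-6(w=1) 2-3(w=7) 3-4(w=2) 4-5(w=2)}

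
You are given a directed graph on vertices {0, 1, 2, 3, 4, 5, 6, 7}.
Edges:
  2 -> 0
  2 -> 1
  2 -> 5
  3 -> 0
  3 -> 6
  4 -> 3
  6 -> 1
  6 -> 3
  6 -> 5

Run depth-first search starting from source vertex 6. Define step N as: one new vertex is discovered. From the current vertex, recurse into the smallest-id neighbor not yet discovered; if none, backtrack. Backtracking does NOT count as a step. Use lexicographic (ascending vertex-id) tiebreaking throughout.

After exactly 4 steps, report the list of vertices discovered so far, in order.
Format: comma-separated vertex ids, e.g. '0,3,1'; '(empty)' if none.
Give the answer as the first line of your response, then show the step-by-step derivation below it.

6,1,3,0

step 1: discover 6; path=6; order=6
step 2: discover 1; path=6>1; order=6,1
step 3: discover 3; path=6>3; order=6,1,3
step 4: discover 0; path=6>3>0; order=6,1,3,0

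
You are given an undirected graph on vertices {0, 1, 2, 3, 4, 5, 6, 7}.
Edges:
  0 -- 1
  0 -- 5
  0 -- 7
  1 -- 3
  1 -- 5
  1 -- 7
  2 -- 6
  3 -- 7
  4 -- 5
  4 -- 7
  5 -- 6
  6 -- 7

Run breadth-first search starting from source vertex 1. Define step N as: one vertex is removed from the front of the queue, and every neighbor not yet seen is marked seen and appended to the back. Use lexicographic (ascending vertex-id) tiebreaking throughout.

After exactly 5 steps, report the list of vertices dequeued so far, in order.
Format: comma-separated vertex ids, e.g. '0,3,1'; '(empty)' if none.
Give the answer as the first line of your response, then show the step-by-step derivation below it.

1,0,3,5,7

step 1: dequeue 1; queue=[0,3,5,7]; order=1
step 2: dequeue 0; queue=[3,5,7]; order=1,0
step 3: dequeue 3; queue=[5,7]; order=1,0,3
step 4: dequeue 5; queue=[7,4,6]; order=1,0,3,5
step 5: dequeue 7; queue=[4,6]; order=1,0,3,5,7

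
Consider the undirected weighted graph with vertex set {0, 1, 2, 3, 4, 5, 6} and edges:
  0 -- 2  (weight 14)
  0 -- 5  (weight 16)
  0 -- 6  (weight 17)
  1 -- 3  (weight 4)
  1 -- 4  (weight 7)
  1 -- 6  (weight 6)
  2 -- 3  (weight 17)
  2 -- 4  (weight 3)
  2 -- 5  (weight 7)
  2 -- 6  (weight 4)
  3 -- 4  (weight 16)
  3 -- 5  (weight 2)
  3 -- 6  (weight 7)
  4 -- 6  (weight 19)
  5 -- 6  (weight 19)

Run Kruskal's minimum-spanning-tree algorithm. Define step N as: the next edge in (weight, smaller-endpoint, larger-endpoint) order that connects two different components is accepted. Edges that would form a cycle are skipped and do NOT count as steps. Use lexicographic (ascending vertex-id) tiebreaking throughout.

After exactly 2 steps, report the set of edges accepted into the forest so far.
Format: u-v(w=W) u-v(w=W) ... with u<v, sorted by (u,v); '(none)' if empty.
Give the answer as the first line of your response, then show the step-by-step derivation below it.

2-4(w=3) 3-5(w=2)

step 1: add edge 3-5 (w=2); MST = {3-5(w=2)}
step 2: add edge 2-4 (w=3); MST = {2-4(w=3) 3-5(w=2)}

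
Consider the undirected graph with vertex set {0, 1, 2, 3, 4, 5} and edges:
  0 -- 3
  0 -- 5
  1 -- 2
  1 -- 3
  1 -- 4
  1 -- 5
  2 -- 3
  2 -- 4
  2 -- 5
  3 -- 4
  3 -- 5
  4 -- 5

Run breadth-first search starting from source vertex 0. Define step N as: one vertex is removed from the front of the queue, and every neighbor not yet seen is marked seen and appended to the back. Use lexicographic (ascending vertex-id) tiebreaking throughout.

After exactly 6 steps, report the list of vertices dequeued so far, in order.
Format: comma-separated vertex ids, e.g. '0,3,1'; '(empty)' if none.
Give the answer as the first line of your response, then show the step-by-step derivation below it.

0,3,5,1,2,4

step 1: dequeue 0; queue=[3,5]; order=0
step 2: dequeue 3; queue=[5,1,2,4]; order=0,3
step 3: dequeue 5; queue=[1,2,4]; order=0,3,5
step 4: dequeue 1; queue=[2,4]; order=0,3,5,1
step 5: dequeue 2; queue=[4]; order=0,3,5,1,2
step 6: dequeue 4; queue=[(empty)]; order=0,3,5,1,2,4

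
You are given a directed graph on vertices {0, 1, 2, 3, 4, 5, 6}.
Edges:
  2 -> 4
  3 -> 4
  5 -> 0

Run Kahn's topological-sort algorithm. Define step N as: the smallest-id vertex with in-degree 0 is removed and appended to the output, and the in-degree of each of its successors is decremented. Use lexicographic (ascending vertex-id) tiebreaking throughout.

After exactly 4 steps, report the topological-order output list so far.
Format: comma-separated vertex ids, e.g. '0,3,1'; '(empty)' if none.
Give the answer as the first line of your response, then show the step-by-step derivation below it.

1,2,3,4

step 1: output 1; order=[1]; indeg=(1,0,0,0,2,0,0)
step 2: output 2; order=[1,2]; indeg=(1,0,0,0,1,0,0)
step 3: output 3; order=[1,2,3]; indeg=(1,0,0,0,0,0,0)
step 4: output 4; order=[1,2,3,4]; indeg=(1,0,0,0,0,0,0)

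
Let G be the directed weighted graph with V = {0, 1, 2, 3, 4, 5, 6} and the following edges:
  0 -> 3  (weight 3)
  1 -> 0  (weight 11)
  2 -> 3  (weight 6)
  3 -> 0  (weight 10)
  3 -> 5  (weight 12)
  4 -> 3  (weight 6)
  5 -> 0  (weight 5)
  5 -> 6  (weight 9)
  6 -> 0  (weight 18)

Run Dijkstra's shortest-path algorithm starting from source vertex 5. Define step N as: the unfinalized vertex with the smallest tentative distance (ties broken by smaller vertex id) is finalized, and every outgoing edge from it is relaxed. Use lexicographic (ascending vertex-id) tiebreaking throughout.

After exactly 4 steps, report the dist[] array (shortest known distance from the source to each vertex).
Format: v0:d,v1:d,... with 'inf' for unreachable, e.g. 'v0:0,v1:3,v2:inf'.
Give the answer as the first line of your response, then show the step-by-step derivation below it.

v0:5,v1:inf,v2:inf,v3:8,v4:inf,v5:0,v6:9

step 1: dist = v0:5,v1:inf,v2:inf,v3:inf,v4:inf,v5:0,v6:9
step 2: dist = v0:5,v1:inf,v2:inf,v3:8,v4:inf,v5:0,v6:9
step 3: dist = v0:5,v1:inf,v2:inf,v3:8,v4:inf,v5:0,v6:9
step 4: dist = v0:5,v1:inf,v2:inf,v3:8,v4:inf,v5:0,v6:9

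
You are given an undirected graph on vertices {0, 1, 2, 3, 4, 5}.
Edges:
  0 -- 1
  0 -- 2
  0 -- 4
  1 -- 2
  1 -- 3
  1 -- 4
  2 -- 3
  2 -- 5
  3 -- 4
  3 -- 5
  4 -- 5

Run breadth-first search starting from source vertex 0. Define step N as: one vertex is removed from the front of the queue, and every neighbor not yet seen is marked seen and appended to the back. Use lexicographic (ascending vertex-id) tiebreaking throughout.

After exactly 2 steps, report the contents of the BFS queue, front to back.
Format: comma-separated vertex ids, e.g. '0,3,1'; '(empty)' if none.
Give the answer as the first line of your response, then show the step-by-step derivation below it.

2,4,3

step 1: dequeue 0; queue=[1,2,4]; order=0
step 2: dequeue 1; queue=[2,4,3]; order=0,1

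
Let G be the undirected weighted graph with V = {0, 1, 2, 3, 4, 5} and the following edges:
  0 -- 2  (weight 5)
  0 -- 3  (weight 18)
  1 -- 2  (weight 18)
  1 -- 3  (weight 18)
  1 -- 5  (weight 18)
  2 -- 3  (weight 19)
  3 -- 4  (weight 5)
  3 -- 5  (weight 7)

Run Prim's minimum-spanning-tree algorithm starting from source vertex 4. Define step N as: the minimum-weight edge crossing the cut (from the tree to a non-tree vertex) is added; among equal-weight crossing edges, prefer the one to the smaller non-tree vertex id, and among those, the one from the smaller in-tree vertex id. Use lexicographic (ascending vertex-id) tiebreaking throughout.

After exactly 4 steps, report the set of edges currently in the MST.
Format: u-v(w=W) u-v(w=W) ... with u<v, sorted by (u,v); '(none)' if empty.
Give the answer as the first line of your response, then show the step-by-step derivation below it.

0-2(w=5) 0-3(w=18) 3-4(w=5) 3-5(w=7)

step 1: add edge 3-4 (w=5); MST = {3-4(w=5)}
step 2: add edge 3-5 (w=7); MST = {3-4(w=5) 3-5(w=7)}
step 3: add edge 0-3 (w=18); MST = {0-3(w=18) 3-4(w=5) 3-5(w=7)}
step 4: add edge 0-2 (w=5); MST = {0-2(w=5) 0-3(w=18) 3-4(w=5) 3-5(w=7)}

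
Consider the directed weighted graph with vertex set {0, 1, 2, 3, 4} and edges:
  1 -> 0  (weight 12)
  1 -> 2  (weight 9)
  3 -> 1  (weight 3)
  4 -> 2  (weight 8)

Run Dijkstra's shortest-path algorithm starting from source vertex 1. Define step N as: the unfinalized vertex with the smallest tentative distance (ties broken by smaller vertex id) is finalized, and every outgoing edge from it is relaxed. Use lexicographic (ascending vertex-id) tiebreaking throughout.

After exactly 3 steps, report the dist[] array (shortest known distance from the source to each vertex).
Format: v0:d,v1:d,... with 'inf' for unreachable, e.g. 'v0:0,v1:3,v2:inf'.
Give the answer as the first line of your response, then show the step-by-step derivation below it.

v0:12,v1:0,v2:9,v3:inf,v4:inf

step 1: dist = v0:12,v1:0,v2:9,v3:inf,v4:inf
step 2: dist = v0:12,v1:0,v2:9,v3:inf,v4:inf
step 3: dist = v0:12,v1:0,v2:9,v3:inf,v4:inf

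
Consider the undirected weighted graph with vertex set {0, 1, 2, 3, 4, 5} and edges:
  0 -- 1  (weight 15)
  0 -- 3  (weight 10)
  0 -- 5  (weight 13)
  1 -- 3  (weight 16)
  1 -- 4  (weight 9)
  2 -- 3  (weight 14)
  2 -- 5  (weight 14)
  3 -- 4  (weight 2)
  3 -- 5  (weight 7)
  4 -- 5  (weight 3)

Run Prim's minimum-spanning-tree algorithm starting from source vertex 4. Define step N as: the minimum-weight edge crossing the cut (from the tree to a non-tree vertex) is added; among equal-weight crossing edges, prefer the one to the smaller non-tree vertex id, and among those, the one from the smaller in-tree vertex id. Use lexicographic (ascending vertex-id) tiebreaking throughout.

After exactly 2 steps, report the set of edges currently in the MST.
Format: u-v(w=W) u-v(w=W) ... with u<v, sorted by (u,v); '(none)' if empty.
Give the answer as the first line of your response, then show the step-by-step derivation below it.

3-4(w=2) 4-5(w=3)

step 1: add edge 3-4 (w=2); MST = {3-4(w=2)}
step 2: add edge 4-5 (w=3); MST = {3-4(w=2) 4-5(w=3)}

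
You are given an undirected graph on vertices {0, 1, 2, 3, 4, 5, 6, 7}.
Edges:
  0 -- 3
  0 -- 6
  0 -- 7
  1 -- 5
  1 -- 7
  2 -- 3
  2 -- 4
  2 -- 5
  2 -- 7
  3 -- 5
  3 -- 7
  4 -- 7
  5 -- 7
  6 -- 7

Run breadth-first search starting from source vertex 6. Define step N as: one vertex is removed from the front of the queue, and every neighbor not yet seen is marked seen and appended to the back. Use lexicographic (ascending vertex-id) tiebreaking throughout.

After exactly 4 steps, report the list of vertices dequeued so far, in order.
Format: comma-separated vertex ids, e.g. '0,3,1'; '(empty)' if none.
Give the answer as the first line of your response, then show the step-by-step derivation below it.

6,0,7,3

step 1: dequeue 6; queue=[0,7]; order=6
step 2: dequeue 0; queue=[7,3]; order=6,0
step 3: dequeue 7; queue=[3,1,2,4,5]; order=6,0,7
step 4: dequeue 3; queue=[1,2,4,5]; order=6,0,7,3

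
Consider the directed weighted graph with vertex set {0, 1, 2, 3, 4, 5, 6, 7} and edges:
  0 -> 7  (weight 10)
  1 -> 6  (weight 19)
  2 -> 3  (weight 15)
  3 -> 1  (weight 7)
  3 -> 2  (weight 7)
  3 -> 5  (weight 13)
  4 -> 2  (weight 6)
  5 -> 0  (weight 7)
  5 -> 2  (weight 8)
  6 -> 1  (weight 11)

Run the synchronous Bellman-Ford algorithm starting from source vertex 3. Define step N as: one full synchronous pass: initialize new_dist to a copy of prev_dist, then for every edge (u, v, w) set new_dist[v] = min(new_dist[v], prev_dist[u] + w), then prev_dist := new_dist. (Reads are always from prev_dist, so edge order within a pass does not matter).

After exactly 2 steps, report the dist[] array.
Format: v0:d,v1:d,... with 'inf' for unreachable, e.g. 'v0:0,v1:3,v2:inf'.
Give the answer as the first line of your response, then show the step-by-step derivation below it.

v0:20,v1:7,v2:7,v3:0,v4:inf,v5:13,v6:26,v7:inf

step 1: dist = v0:inf,v1:7,v2:7,v3:0,v4:inf,v5:13,v6:inf,v7:inf
step 2: dist = v0:20,v1:7,v2:7,v3:0,v4:inf,v5:13,v6:26,v7:inf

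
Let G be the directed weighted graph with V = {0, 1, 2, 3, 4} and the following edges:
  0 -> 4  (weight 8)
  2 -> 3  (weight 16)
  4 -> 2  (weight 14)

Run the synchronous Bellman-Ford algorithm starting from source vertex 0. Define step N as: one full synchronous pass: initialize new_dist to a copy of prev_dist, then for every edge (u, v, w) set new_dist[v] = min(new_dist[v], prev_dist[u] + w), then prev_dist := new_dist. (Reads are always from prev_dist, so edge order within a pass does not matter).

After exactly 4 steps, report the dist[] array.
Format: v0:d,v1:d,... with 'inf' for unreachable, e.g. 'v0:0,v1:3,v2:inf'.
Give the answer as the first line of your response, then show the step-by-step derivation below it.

v0:0,v1:inf,v2:22,v3:38,v4:8

step 1: dist = v0:0,v1:inf,v2:inf,v3:inf,v4:8
step 2: dist = v0:0,v1:inf,v2:22,v3:inf,v4:8
step 3: dist = v0:0,v1:inf,v2:22,v3:38,v4:8
step 4: dist = v0:0,v1:inf,v2:22,v3:38,v4:8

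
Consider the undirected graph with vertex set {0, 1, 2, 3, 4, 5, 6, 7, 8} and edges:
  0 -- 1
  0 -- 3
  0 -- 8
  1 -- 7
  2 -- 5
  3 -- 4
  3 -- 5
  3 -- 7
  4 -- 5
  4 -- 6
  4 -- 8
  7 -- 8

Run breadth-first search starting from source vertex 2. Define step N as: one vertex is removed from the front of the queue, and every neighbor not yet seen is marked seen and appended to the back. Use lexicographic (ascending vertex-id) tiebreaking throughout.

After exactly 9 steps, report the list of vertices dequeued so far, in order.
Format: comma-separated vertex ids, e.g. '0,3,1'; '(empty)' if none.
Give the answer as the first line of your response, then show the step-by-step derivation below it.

2,5,3,4,0,7,6,8,1

step 1: dequeue 2; queue=[5]; order=2
step 2: dequeue 5; queue=[3,4]; order=2,5
step 3: dequeue 3; queue=[4,0,7]; order=2,5,3
step 4: dequeue 4; queue=[0,7,6,8]; order=2,5,3,4
step 5: dequeue 0; queue=[7,6,8,1]; order=2,5,3,4,0
step 6: dequeue 7; queue=[6,8,1]; order=2,5,3,4,0,7
step 7: dequeue 6; queue=[8,1]; order=2,5,3,4,0,7,6
step 8: dequeue 8; queue=[1]; order=2,5,3,4,0,7,6,8
step 9: dequeue 1; queue=[(empty)]; order=2,5,3,4,0,7,6,8,1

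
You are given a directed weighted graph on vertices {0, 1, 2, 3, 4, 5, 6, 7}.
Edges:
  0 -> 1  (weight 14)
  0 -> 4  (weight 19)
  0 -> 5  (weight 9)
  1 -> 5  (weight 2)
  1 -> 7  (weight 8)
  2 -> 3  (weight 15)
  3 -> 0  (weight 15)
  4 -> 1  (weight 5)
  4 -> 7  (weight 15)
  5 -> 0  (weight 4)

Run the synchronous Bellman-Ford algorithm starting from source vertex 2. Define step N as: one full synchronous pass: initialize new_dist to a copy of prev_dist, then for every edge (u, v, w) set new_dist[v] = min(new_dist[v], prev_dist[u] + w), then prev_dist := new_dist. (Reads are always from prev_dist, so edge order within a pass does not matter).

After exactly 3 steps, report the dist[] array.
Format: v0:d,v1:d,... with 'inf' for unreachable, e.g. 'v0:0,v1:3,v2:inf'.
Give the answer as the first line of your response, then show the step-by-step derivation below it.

v0:30,v1:44,v2:0,v3:15,v4:49,v5:39,v6:inf,v7:inf

step 1: dist = v0:inf,v1:inf,v2:0,v3:15,v4:inf,v5:inf,v6:inf,v7:inf
step 2: dist = v0:30,v1:inf,v2:0,v3:15,v4:inf,v5:inf,v6:inf,v7:inf
step 3: dist = v0:30,v1:44,v2:0,v3:15,v4:49,v5:39,v6:inf,v7:inf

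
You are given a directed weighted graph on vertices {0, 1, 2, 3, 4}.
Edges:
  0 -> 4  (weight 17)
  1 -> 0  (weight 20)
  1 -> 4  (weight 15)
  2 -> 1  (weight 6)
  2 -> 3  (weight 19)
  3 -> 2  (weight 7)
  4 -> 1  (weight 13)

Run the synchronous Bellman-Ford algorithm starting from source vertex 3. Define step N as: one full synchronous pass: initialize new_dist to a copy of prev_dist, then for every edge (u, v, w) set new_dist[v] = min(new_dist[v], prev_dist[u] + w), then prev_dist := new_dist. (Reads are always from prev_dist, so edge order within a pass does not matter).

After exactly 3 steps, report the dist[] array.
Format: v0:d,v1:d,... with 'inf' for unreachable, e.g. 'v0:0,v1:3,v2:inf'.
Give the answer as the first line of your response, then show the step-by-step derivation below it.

v0:33,v1:13,v2:7,v3:0,v4:28

step 1: dist = v0:inf,v1:inf,v2:7,v3:0,v4:inf
step 2: dist = v0:inf,v1:13,v2:7,v3:0,v4:inf
step 3: dist = v0:33,v1:13,v2:7,v3:0,v4:28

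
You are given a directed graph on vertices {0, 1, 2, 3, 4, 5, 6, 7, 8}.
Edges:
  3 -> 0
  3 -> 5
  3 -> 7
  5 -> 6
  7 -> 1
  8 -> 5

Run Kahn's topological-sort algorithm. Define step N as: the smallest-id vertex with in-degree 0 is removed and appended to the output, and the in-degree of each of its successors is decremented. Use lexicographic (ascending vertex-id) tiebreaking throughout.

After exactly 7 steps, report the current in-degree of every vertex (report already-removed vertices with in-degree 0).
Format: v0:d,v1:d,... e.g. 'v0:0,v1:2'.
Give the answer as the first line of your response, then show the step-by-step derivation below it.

v0:0,v1:0,v2:0,v3:0,v4:0,v5:0,v6:1,v7:0,v8:0

step 1: output 2; order=[2]; indeg=(1,1,0,0,0,2,1,1,0)
step 2: output 3; order=[2,3]; indeg=(0,1,0,0,0,1,1,0,0)
step 3: output 0; order=[2,3,0]; indeg=(0,1,0,0,0,1,1,0,0)
step 4: output 4; order=[2,3,0,4]; indeg=(0,1,0,0,0,1,1,0,0)
step 5: output 7; order=[2,3,0,4,7]; indeg=(0,0,0,0,0,1,1,0,0)
step 6: output 1; order=[2,3,0,4,7,1]; indeg=(0,0,0,0,0,1,1,0,0)
step 7: output 8; order=[2,3,0,4,7,1,8]; indeg=(0,0,0,0,0,0,1,0,0)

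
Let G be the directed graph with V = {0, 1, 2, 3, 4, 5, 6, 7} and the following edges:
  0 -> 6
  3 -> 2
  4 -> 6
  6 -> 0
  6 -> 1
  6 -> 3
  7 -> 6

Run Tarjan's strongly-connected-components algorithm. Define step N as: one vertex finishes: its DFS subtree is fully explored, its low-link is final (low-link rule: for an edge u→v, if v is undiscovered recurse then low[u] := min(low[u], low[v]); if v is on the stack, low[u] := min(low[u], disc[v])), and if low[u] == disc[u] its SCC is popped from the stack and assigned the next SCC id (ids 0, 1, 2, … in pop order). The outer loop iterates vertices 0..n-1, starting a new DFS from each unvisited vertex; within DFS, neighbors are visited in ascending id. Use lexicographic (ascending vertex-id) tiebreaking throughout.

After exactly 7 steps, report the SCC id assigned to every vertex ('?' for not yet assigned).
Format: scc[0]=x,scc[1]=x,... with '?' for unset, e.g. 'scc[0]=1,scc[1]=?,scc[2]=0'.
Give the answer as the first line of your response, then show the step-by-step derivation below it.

scc[0]=3,scc[1]=0,scc[2]=1,scc[3]=2,scc[4]=4,scc[5]=5,scc[6]=3,scc[7]=?

step 1: low=(low[0]=0,low[1]=2,low[2]=?,low[3]=?,low[4]=?,low[5]=?,low[6]=0,low[7]=?); scc=(scc[0]=?,scc[1]=0,scc[2]=?,scc[3]=?,scc[4]=?,scc[5]=?,scc[6]=?,scc[7]=?)
step 2: low=(low[0]=0,low[1]=2,low[2]=4,low[3]=3,low[4]=?,low[5]=?,low[6]=0,low[7]=?); scc=(scc[0]=?,scc[1]=0,scc[2]=1,scc[3]=?,scc[4]=?,scc[5]=?,scc[6]=?,scc[7]=?)
step 3: low=(low[0]=0,low[1]=2,low[2]=4,low[3]=3,low[4]=?,low[5]=?,low[6]=0,low[7]=?); scc=(scc[0]=?,scc[1]=0,scc[2]=1,scc[3]=2,scc[4]=?,scc[5]=?,scc[6]=?,scc[7]=?)
step 4: low=(low[0]=0,low[1]=2,low[2]=4,low[3]=3,low[4]=?,low[5]=?,low[6]=0,low[7]=?); scc=(scc[0]=?,scc[1]=0,scc[2]=1,scc[3]=2,scc[4]=?,scc[5]=?,scc[6]=?,scc[7]=?)
step 5: low=(low[0]=0,low[1]=2,low[2]=4,low[3]=3,low[4]=?,low[5]=?,low[6]=0,low[7]=?); scc=(scc[0]=3,scc[1]=0,scc[2]=1,scc[3]=2,scc[4]=?,scc[5]=?,scc[6]=3,scc[7]=?)
step 6: low=(low[0]=0,low[1]=2,low[2]=4,low[3]=3,low[4]=5,low[5]=?,low[6]=0,low[7]=?); scc=(scc[0]=3,scc[1]=0,scc[2]=1,scc[3]=2,scc[4]=4,scc[5]=?,scc[6]=3,scc[7]=?)
step 7: low=(low[0]=0,low[1]=2,low[2]=4,low[3]=3,low[4]=5,low[5]=6,low[6]=0,low[7]=?); scc=(scc[0]=3,scc[1]=0,scc[2]=1,scc[3]=2,scc[4]=4,scc[5]=5,scc[6]=3,scc[7]=?)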